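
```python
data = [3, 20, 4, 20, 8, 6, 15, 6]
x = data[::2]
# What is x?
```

data has length 8. The slice data[::2] selects indices [0, 2, 4, 6] (0->3, 2->4, 4->8, 6->15), giving [3, 4, 8, 15].

[3, 4, 8, 15]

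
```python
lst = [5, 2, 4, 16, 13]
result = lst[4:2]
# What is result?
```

lst has length 5. The slice lst[4:2] resolves to an empty index range, so the result is [].

[]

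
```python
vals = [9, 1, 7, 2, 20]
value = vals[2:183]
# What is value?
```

vals has length 5. The slice vals[2:183] selects indices [2, 3, 4] (2->7, 3->2, 4->20), giving [7, 2, 20].

[7, 2, 20]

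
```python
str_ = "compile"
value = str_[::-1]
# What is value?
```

str_ has length 7. The slice str_[::-1] selects indices [6, 5, 4, 3, 2, 1, 0] (6->'e', 5->'l', 4->'i', 3->'p', 2->'m', 1->'o', 0->'c'), giving 'elipmoc'.

'elipmoc'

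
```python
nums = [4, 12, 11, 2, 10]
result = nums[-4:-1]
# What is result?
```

nums has length 5. The slice nums[-4:-1] selects indices [1, 2, 3] (1->12, 2->11, 3->2), giving [12, 11, 2].

[12, 11, 2]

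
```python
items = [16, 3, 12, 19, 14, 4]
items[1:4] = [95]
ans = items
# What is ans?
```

items starts as [16, 3, 12, 19, 14, 4] (length 6). The slice items[1:4] covers indices [1, 2, 3] with values [3, 12, 19]. Replacing that slice with [95] (different length) produces [16, 95, 14, 4].

[16, 95, 14, 4]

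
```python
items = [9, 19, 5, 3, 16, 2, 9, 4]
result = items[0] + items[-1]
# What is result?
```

items has length 8. items[0] = 9.
items has length 8. Negative index -1 maps to positive index 8 + (-1) = 7. items[7] = 4.
Sum: 9 + 4 = 13.

13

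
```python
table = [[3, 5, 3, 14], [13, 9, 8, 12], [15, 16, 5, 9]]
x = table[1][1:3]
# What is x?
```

table[1] = [13, 9, 8, 12]. table[1] has length 4. The slice table[1][1:3] selects indices [1, 2] (1->9, 2->8), giving [9, 8].

[9, 8]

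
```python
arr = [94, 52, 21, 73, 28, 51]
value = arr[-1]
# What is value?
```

arr has length 6. Negative index -1 maps to positive index 6 + (-1) = 5. arr[5] = 51.

51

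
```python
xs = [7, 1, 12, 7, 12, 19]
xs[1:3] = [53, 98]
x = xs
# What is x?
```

xs starts as [7, 1, 12, 7, 12, 19] (length 6). The slice xs[1:3] covers indices [1, 2] with values [1, 12]. Replacing that slice with [53, 98] (same length) produces [7, 53, 98, 7, 12, 19].

[7, 53, 98, 7, 12, 19]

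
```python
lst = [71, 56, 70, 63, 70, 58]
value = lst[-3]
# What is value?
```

lst has length 6. Negative index -3 maps to positive index 6 + (-3) = 3. lst[3] = 63.

63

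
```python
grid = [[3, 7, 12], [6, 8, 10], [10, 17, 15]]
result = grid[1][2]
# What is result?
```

grid[1] = [6, 8, 10]. Taking column 2 of that row yields 10.

10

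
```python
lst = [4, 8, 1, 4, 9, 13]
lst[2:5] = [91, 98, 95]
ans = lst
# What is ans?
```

lst starts as [4, 8, 1, 4, 9, 13] (length 6). The slice lst[2:5] covers indices [2, 3, 4] with values [1, 4, 9]. Replacing that slice with [91, 98, 95] (same length) produces [4, 8, 91, 98, 95, 13].

[4, 8, 91, 98, 95, 13]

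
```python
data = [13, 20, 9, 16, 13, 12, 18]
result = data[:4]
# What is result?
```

data has length 7. The slice data[:4] selects indices [0, 1, 2, 3] (0->13, 1->20, 2->9, 3->16), giving [13, 20, 9, 16].

[13, 20, 9, 16]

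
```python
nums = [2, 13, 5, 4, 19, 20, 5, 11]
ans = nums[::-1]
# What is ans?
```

nums has length 8. The slice nums[::-1] selects indices [7, 6, 5, 4, 3, 2, 1, 0] (7->11, 6->5, 5->20, 4->19, 3->4, 2->5, 1->13, 0->2), giving [11, 5, 20, 19, 4, 5, 13, 2].

[11, 5, 20, 19, 4, 5, 13, 2]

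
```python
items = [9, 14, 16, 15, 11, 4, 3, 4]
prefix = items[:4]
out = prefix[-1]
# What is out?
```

items has length 8. The slice items[:4] selects indices [0, 1, 2, 3] (0->9, 1->14, 2->16, 3->15), giving [9, 14, 16, 15]. So prefix = [9, 14, 16, 15]. Then prefix[-1] = 15.

15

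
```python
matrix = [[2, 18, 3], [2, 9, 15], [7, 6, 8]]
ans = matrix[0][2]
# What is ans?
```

matrix[0] = [2, 18, 3]. Taking column 2 of that row yields 3.

3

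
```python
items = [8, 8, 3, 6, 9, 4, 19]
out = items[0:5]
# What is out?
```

items has length 7. The slice items[0:5] selects indices [0, 1, 2, 3, 4] (0->8, 1->8, 2->3, 3->6, 4->9), giving [8, 8, 3, 6, 9].

[8, 8, 3, 6, 9]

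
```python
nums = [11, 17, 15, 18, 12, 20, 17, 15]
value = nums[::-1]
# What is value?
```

nums has length 8. The slice nums[::-1] selects indices [7, 6, 5, 4, 3, 2, 1, 0] (7->15, 6->17, 5->20, 4->12, 3->18, 2->15, 1->17, 0->11), giving [15, 17, 20, 12, 18, 15, 17, 11].

[15, 17, 20, 12, 18, 15, 17, 11]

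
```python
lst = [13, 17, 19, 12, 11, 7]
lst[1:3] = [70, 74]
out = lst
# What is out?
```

lst starts as [13, 17, 19, 12, 11, 7] (length 6). The slice lst[1:3] covers indices [1, 2] with values [17, 19]. Replacing that slice with [70, 74] (same length) produces [13, 70, 74, 12, 11, 7].

[13, 70, 74, 12, 11, 7]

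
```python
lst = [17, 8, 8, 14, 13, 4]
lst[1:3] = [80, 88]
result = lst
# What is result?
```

lst starts as [17, 8, 8, 14, 13, 4] (length 6). The slice lst[1:3] covers indices [1, 2] with values [8, 8]. Replacing that slice with [80, 88] (same length) produces [17, 80, 88, 14, 13, 4].

[17, 80, 88, 14, 13, 4]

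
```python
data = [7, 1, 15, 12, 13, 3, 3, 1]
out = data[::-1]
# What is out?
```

data has length 8. The slice data[::-1] selects indices [7, 6, 5, 4, 3, 2, 1, 0] (7->1, 6->3, 5->3, 4->13, 3->12, 2->15, 1->1, 0->7), giving [1, 3, 3, 13, 12, 15, 1, 7].

[1, 3, 3, 13, 12, 15, 1, 7]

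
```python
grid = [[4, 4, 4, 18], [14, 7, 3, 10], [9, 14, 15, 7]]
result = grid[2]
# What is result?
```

grid has 3 rows. Row 2 is [9, 14, 15, 7].

[9, 14, 15, 7]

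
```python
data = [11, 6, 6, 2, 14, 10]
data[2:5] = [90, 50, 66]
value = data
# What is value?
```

data starts as [11, 6, 6, 2, 14, 10] (length 6). The slice data[2:5] covers indices [2, 3, 4] with values [6, 2, 14]. Replacing that slice with [90, 50, 66] (same length) produces [11, 6, 90, 50, 66, 10].

[11, 6, 90, 50, 66, 10]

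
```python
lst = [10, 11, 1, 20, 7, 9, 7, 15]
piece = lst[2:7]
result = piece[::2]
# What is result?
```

lst has length 8. The slice lst[2:7] selects indices [2, 3, 4, 5, 6] (2->1, 3->20, 4->7, 5->9, 6->7), giving [1, 20, 7, 9, 7]. So piece = [1, 20, 7, 9, 7]. piece has length 5. The slice piece[::2] selects indices [0, 2, 4] (0->1, 2->7, 4->7), giving [1, 7, 7].

[1, 7, 7]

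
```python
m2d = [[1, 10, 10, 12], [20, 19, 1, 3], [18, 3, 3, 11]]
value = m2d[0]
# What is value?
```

m2d has 3 rows. Row 0 is [1, 10, 10, 12].

[1, 10, 10, 12]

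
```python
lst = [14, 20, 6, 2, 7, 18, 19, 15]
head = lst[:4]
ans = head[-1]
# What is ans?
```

lst has length 8. The slice lst[:4] selects indices [0, 1, 2, 3] (0->14, 1->20, 2->6, 3->2), giving [14, 20, 6, 2]. So head = [14, 20, 6, 2]. Then head[-1] = 2.

2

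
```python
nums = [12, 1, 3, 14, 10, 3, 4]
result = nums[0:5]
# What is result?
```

nums has length 7. The slice nums[0:5] selects indices [0, 1, 2, 3, 4] (0->12, 1->1, 2->3, 3->14, 4->10), giving [12, 1, 3, 14, 10].

[12, 1, 3, 14, 10]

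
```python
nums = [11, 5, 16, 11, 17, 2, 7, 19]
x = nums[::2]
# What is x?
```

nums has length 8. The slice nums[::2] selects indices [0, 2, 4, 6] (0->11, 2->16, 4->17, 6->7), giving [11, 16, 17, 7].

[11, 16, 17, 7]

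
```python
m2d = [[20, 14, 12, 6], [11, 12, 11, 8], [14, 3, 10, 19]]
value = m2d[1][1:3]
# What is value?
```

m2d[1] = [11, 12, 11, 8]. m2d[1] has length 4. The slice m2d[1][1:3] selects indices [1, 2] (1->12, 2->11), giving [12, 11].

[12, 11]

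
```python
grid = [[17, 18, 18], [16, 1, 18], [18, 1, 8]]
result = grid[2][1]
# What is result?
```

grid[2] = [18, 1, 8]. Taking column 1 of that row yields 1.

1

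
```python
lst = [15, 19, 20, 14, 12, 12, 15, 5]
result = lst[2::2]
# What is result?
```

lst has length 8. The slice lst[2::2] selects indices [2, 4, 6] (2->20, 4->12, 6->15), giving [20, 12, 15].

[20, 12, 15]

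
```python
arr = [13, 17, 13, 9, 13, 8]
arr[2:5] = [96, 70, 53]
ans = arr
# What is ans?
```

arr starts as [13, 17, 13, 9, 13, 8] (length 6). The slice arr[2:5] covers indices [2, 3, 4] with values [13, 9, 13]. Replacing that slice with [96, 70, 53] (same length) produces [13, 17, 96, 70, 53, 8].

[13, 17, 96, 70, 53, 8]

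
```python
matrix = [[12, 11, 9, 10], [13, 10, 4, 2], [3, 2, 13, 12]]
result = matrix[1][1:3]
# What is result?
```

matrix[1] = [13, 10, 4, 2]. matrix[1] has length 4. The slice matrix[1][1:3] selects indices [1, 2] (1->10, 2->4), giving [10, 4].

[10, 4]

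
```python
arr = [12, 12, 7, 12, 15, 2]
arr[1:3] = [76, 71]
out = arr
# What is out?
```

arr starts as [12, 12, 7, 12, 15, 2] (length 6). The slice arr[1:3] covers indices [1, 2] with values [12, 7]. Replacing that slice with [76, 71] (same length) produces [12, 76, 71, 12, 15, 2].

[12, 76, 71, 12, 15, 2]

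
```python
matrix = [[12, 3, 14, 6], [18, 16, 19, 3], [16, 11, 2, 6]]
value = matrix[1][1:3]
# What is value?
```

matrix[1] = [18, 16, 19, 3]. matrix[1] has length 4. The slice matrix[1][1:3] selects indices [1, 2] (1->16, 2->19), giving [16, 19].

[16, 19]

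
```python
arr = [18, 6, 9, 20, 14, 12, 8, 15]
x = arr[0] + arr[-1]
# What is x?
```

arr has length 8. arr[0] = 18.
arr has length 8. Negative index -1 maps to positive index 8 + (-1) = 7. arr[7] = 15.
Sum: 18 + 15 = 33.

33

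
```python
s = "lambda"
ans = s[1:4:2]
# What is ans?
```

s has length 6. The slice s[1:4:2] selects indices [1, 3] (1->'a', 3->'b'), giving 'ab'.

'ab'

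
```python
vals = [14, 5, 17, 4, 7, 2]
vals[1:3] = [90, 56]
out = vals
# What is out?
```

vals starts as [14, 5, 17, 4, 7, 2] (length 6). The slice vals[1:3] covers indices [1, 2] with values [5, 17]. Replacing that slice with [90, 56] (same length) produces [14, 90, 56, 4, 7, 2].

[14, 90, 56, 4, 7, 2]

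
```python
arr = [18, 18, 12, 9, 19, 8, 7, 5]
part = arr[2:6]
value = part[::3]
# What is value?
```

arr has length 8. The slice arr[2:6] selects indices [2, 3, 4, 5] (2->12, 3->9, 4->19, 5->8), giving [12, 9, 19, 8]. So part = [12, 9, 19, 8]. part has length 4. The slice part[::3] selects indices [0, 3] (0->12, 3->8), giving [12, 8].

[12, 8]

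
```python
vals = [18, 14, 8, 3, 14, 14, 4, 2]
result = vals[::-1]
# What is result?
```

vals has length 8. The slice vals[::-1] selects indices [7, 6, 5, 4, 3, 2, 1, 0] (7->2, 6->4, 5->14, 4->14, 3->3, 2->8, 1->14, 0->18), giving [2, 4, 14, 14, 3, 8, 14, 18].

[2, 4, 14, 14, 3, 8, 14, 18]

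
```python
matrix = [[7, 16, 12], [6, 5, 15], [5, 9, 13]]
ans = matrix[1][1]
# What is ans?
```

matrix[1] = [6, 5, 15]. Taking column 1 of that row yields 5.

5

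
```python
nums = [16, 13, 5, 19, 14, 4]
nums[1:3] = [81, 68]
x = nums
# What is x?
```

nums starts as [16, 13, 5, 19, 14, 4] (length 6). The slice nums[1:3] covers indices [1, 2] with values [13, 5]. Replacing that slice with [81, 68] (same length) produces [16, 81, 68, 19, 14, 4].

[16, 81, 68, 19, 14, 4]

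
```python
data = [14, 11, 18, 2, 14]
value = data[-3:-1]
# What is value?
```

data has length 5. The slice data[-3:-1] selects indices [2, 3] (2->18, 3->2), giving [18, 2].

[18, 2]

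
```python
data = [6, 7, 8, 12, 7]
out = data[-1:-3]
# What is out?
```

data has length 5. The slice data[-1:-3] resolves to an empty index range, so the result is [].

[]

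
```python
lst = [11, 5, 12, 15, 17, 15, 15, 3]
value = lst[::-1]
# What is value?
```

lst has length 8. The slice lst[::-1] selects indices [7, 6, 5, 4, 3, 2, 1, 0] (7->3, 6->15, 5->15, 4->17, 3->15, 2->12, 1->5, 0->11), giving [3, 15, 15, 17, 15, 12, 5, 11].

[3, 15, 15, 17, 15, 12, 5, 11]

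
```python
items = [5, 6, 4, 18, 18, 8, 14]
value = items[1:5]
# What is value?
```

items has length 7. The slice items[1:5] selects indices [1, 2, 3, 4] (1->6, 2->4, 3->18, 4->18), giving [6, 4, 18, 18].

[6, 4, 18, 18]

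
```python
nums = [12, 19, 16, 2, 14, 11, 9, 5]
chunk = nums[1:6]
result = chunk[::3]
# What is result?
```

nums has length 8. The slice nums[1:6] selects indices [1, 2, 3, 4, 5] (1->19, 2->16, 3->2, 4->14, 5->11), giving [19, 16, 2, 14, 11]. So chunk = [19, 16, 2, 14, 11]. chunk has length 5. The slice chunk[::3] selects indices [0, 3] (0->19, 3->14), giving [19, 14].

[19, 14]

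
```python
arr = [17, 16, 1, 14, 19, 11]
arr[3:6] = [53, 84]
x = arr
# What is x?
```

arr starts as [17, 16, 1, 14, 19, 11] (length 6). The slice arr[3:6] covers indices [3, 4, 5] with values [14, 19, 11]. Replacing that slice with [53, 84] (different length) produces [17, 16, 1, 53, 84].

[17, 16, 1, 53, 84]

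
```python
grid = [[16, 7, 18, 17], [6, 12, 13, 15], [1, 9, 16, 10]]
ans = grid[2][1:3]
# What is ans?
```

grid[2] = [1, 9, 16, 10]. grid[2] has length 4. The slice grid[2][1:3] selects indices [1, 2] (1->9, 2->16), giving [9, 16].

[9, 16]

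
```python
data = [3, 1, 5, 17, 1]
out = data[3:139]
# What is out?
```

data has length 5. The slice data[3:139] selects indices [3, 4] (3->17, 4->1), giving [17, 1].

[17, 1]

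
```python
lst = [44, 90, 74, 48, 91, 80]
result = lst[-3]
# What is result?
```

lst has length 6. Negative index -3 maps to positive index 6 + (-3) = 3. lst[3] = 48.

48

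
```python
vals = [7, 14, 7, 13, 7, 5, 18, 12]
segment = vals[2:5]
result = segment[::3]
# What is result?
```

vals has length 8. The slice vals[2:5] selects indices [2, 3, 4] (2->7, 3->13, 4->7), giving [7, 13, 7]. So segment = [7, 13, 7]. segment has length 3. The slice segment[::3] selects indices [0] (0->7), giving [7].

[7]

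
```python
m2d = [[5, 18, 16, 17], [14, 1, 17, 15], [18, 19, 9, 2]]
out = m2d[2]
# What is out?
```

m2d has 3 rows. Row 2 is [18, 19, 9, 2].

[18, 19, 9, 2]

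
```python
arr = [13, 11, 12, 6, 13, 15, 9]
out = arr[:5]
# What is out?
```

arr has length 7. The slice arr[:5] selects indices [0, 1, 2, 3, 4] (0->13, 1->11, 2->12, 3->6, 4->13), giving [13, 11, 12, 6, 13].

[13, 11, 12, 6, 13]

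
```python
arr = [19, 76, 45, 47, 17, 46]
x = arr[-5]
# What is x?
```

arr has length 6. Negative index -5 maps to positive index 6 + (-5) = 1. arr[1] = 76.

76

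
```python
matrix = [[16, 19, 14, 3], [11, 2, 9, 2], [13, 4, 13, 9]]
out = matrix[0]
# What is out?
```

matrix has 3 rows. Row 0 is [16, 19, 14, 3].

[16, 19, 14, 3]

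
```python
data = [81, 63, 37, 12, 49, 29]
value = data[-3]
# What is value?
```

data has length 6. Negative index -3 maps to positive index 6 + (-3) = 3. data[3] = 12.

12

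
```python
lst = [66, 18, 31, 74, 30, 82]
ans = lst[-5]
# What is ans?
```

lst has length 6. Negative index -5 maps to positive index 6 + (-5) = 1. lst[1] = 18.

18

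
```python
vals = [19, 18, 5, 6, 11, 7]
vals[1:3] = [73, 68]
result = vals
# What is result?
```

vals starts as [19, 18, 5, 6, 11, 7] (length 6). The slice vals[1:3] covers indices [1, 2] with values [18, 5]. Replacing that slice with [73, 68] (same length) produces [19, 73, 68, 6, 11, 7].

[19, 73, 68, 6, 11, 7]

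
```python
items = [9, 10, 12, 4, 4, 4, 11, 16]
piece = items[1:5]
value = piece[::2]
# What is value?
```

items has length 8. The slice items[1:5] selects indices [1, 2, 3, 4] (1->10, 2->12, 3->4, 4->4), giving [10, 12, 4, 4]. So piece = [10, 12, 4, 4]. piece has length 4. The slice piece[::2] selects indices [0, 2] (0->10, 2->4), giving [10, 4].

[10, 4]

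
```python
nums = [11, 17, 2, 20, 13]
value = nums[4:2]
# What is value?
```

nums has length 5. The slice nums[4:2] resolves to an empty index range, so the result is [].

[]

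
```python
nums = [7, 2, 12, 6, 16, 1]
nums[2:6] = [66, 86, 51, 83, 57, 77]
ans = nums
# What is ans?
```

nums starts as [7, 2, 12, 6, 16, 1] (length 6). The slice nums[2:6] covers indices [2, 3, 4, 5] with values [12, 6, 16, 1]. Replacing that slice with [66, 86, 51, 83, 57, 77] (different length) produces [7, 2, 66, 86, 51, 83, 57, 77].

[7, 2, 66, 86, 51, 83, 57, 77]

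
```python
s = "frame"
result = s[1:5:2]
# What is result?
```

s has length 5. The slice s[1:5:2] selects indices [1, 3] (1->'r', 3->'m'), giving 'rm'.

'rm'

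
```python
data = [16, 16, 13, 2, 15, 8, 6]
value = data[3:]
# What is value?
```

data has length 7. The slice data[3:] selects indices [3, 4, 5, 6] (3->2, 4->15, 5->8, 6->6), giving [2, 15, 8, 6].

[2, 15, 8, 6]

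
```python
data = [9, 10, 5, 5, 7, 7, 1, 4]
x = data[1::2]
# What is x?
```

data has length 8. The slice data[1::2] selects indices [1, 3, 5, 7] (1->10, 3->5, 5->7, 7->4), giving [10, 5, 7, 4].

[10, 5, 7, 4]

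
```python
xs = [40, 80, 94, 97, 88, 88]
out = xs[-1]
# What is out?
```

xs has length 6. Negative index -1 maps to positive index 6 + (-1) = 5. xs[5] = 88.

88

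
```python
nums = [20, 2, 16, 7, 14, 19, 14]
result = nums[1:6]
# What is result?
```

nums has length 7. The slice nums[1:6] selects indices [1, 2, 3, 4, 5] (1->2, 2->16, 3->7, 4->14, 5->19), giving [2, 16, 7, 14, 19].

[2, 16, 7, 14, 19]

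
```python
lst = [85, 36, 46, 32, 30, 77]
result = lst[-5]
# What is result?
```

lst has length 6. Negative index -5 maps to positive index 6 + (-5) = 1. lst[1] = 36.

36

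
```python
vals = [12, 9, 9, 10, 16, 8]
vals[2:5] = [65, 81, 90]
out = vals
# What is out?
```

vals starts as [12, 9, 9, 10, 16, 8] (length 6). The slice vals[2:5] covers indices [2, 3, 4] with values [9, 10, 16]. Replacing that slice with [65, 81, 90] (same length) produces [12, 9, 65, 81, 90, 8].

[12, 9, 65, 81, 90, 8]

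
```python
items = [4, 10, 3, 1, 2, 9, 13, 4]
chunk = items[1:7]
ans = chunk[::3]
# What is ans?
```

items has length 8. The slice items[1:7] selects indices [1, 2, 3, 4, 5, 6] (1->10, 2->3, 3->1, 4->2, 5->9, 6->13), giving [10, 3, 1, 2, 9, 13]. So chunk = [10, 3, 1, 2, 9, 13]. chunk has length 6. The slice chunk[::3] selects indices [0, 3] (0->10, 3->2), giving [10, 2].

[10, 2]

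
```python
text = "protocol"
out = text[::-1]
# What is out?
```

text has length 8. The slice text[::-1] selects indices [7, 6, 5, 4, 3, 2, 1, 0] (7->'l', 6->'o', 5->'c', 4->'o', 3->'t', 2->'o', 1->'r', 0->'p'), giving 'locotorp'.

'locotorp'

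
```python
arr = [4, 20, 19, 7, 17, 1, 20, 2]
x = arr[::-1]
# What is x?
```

arr has length 8. The slice arr[::-1] selects indices [7, 6, 5, 4, 3, 2, 1, 0] (7->2, 6->20, 5->1, 4->17, 3->7, 2->19, 1->20, 0->4), giving [2, 20, 1, 17, 7, 19, 20, 4].

[2, 20, 1, 17, 7, 19, 20, 4]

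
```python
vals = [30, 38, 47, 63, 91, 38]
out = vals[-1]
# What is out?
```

vals has length 6. Negative index -1 maps to positive index 6 + (-1) = 5. vals[5] = 38.

38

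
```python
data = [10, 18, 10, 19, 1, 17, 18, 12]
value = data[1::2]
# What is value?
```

data has length 8. The slice data[1::2] selects indices [1, 3, 5, 7] (1->18, 3->19, 5->17, 7->12), giving [18, 19, 17, 12].

[18, 19, 17, 12]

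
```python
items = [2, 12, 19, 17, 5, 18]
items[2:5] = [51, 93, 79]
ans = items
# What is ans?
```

items starts as [2, 12, 19, 17, 5, 18] (length 6). The slice items[2:5] covers indices [2, 3, 4] with values [19, 17, 5]. Replacing that slice with [51, 93, 79] (same length) produces [2, 12, 51, 93, 79, 18].

[2, 12, 51, 93, 79, 18]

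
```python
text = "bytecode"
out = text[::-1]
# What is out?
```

text has length 8. The slice text[::-1] selects indices [7, 6, 5, 4, 3, 2, 1, 0] (7->'e', 6->'d', 5->'o', 4->'c', 3->'e', 2->'t', 1->'y', 0->'b'), giving 'edocetyb'.

'edocetyb'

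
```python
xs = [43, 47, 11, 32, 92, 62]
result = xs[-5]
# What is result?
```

xs has length 6. Negative index -5 maps to positive index 6 + (-5) = 1. xs[1] = 47.

47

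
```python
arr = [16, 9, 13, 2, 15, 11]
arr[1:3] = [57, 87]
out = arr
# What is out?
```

arr starts as [16, 9, 13, 2, 15, 11] (length 6). The slice arr[1:3] covers indices [1, 2] with values [9, 13]. Replacing that slice with [57, 87] (same length) produces [16, 57, 87, 2, 15, 11].

[16, 57, 87, 2, 15, 11]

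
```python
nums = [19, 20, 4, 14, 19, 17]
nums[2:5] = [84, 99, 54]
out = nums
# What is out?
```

nums starts as [19, 20, 4, 14, 19, 17] (length 6). The slice nums[2:5] covers indices [2, 3, 4] with values [4, 14, 19]. Replacing that slice with [84, 99, 54] (same length) produces [19, 20, 84, 99, 54, 17].

[19, 20, 84, 99, 54, 17]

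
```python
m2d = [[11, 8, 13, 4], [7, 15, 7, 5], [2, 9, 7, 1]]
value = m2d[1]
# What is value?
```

m2d has 3 rows. Row 1 is [7, 15, 7, 5].

[7, 15, 7, 5]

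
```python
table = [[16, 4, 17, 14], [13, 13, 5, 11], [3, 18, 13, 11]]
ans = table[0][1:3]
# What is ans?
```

table[0] = [16, 4, 17, 14]. table[0] has length 4. The slice table[0][1:3] selects indices [1, 2] (1->4, 2->17), giving [4, 17].

[4, 17]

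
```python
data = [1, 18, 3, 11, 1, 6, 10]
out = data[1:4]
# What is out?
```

data has length 7. The slice data[1:4] selects indices [1, 2, 3] (1->18, 2->3, 3->11), giving [18, 3, 11].

[18, 3, 11]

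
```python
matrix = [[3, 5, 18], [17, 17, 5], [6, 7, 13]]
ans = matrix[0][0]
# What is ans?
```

matrix[0] = [3, 5, 18]. Taking column 0 of that row yields 3.

3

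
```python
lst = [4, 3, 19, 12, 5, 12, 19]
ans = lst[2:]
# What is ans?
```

lst has length 7. The slice lst[2:] selects indices [2, 3, 4, 5, 6] (2->19, 3->12, 4->5, 5->12, 6->19), giving [19, 12, 5, 12, 19].

[19, 12, 5, 12, 19]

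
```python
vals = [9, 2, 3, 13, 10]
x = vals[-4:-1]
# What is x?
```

vals has length 5. The slice vals[-4:-1] selects indices [1, 2, 3] (1->2, 2->3, 3->13), giving [2, 3, 13].

[2, 3, 13]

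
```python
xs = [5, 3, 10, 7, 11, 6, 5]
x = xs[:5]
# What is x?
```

xs has length 7. The slice xs[:5] selects indices [0, 1, 2, 3, 4] (0->5, 1->3, 2->10, 3->7, 4->11), giving [5, 3, 10, 7, 11].

[5, 3, 10, 7, 11]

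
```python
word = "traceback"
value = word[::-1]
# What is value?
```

word has length 9. The slice word[::-1] selects indices [8, 7, 6, 5, 4, 3, 2, 1, 0] (8->'k', 7->'c', 6->'a', 5->'b', 4->'e', 3->'c', 2->'a', 1->'r', 0->'t'), giving 'kcabecart'.

'kcabecart'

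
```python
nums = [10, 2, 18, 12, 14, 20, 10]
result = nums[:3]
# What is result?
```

nums has length 7. The slice nums[:3] selects indices [0, 1, 2] (0->10, 1->2, 2->18), giving [10, 2, 18].

[10, 2, 18]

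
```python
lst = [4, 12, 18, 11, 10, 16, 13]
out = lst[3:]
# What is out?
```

lst has length 7. The slice lst[3:] selects indices [3, 4, 5, 6] (3->11, 4->10, 5->16, 6->13), giving [11, 10, 16, 13].

[11, 10, 16, 13]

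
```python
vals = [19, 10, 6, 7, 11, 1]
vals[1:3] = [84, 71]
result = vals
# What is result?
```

vals starts as [19, 10, 6, 7, 11, 1] (length 6). The slice vals[1:3] covers indices [1, 2] with values [10, 6]. Replacing that slice with [84, 71] (same length) produces [19, 84, 71, 7, 11, 1].

[19, 84, 71, 7, 11, 1]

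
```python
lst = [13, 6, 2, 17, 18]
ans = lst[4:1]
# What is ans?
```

lst has length 5. The slice lst[4:1] resolves to an empty index range, so the result is [].

[]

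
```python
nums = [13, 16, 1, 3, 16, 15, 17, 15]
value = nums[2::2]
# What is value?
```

nums has length 8. The slice nums[2::2] selects indices [2, 4, 6] (2->1, 4->16, 6->17), giving [1, 16, 17].

[1, 16, 17]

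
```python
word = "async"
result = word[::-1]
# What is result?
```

word has length 5. The slice word[::-1] selects indices [4, 3, 2, 1, 0] (4->'c', 3->'n', 2->'y', 1->'s', 0->'a'), giving 'cnysa'.

'cnysa'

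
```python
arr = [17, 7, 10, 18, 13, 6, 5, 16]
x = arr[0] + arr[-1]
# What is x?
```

arr has length 8. arr[0] = 17.
arr has length 8. Negative index -1 maps to positive index 8 + (-1) = 7. arr[7] = 16.
Sum: 17 + 16 = 33.

33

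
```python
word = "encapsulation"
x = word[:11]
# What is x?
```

word has length 13. The slice word[:11] selects indices [0, 1, 2, 3, 4, 5, 6, 7, 8, 9, 10] (0->'e', 1->'n', 2->'c', 3->'a', 4->'p', 5->'s', 6->'u', 7->'l', 8->'a', 9->'t', 10->'i'), giving 'encapsulati'.

'encapsulati'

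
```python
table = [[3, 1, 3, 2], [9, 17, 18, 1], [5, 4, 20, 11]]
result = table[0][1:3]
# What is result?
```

table[0] = [3, 1, 3, 2]. table[0] has length 4. The slice table[0][1:3] selects indices [1, 2] (1->1, 2->3), giving [1, 3].

[1, 3]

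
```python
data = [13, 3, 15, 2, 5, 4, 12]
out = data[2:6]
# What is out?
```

data has length 7. The slice data[2:6] selects indices [2, 3, 4, 5] (2->15, 3->2, 4->5, 5->4), giving [15, 2, 5, 4].

[15, 2, 5, 4]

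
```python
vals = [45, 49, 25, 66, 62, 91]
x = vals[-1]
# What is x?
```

vals has length 6. Negative index -1 maps to positive index 6 + (-1) = 5. vals[5] = 91.

91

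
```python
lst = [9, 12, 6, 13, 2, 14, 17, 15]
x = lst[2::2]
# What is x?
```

lst has length 8. The slice lst[2::2] selects indices [2, 4, 6] (2->6, 4->2, 6->17), giving [6, 2, 17].

[6, 2, 17]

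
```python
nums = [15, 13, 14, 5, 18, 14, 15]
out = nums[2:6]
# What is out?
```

nums has length 7. The slice nums[2:6] selects indices [2, 3, 4, 5] (2->14, 3->5, 4->18, 5->14), giving [14, 5, 18, 14].

[14, 5, 18, 14]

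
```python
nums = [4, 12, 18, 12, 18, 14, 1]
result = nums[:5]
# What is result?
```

nums has length 7. The slice nums[:5] selects indices [0, 1, 2, 3, 4] (0->4, 1->12, 2->18, 3->12, 4->18), giving [4, 12, 18, 12, 18].

[4, 12, 18, 12, 18]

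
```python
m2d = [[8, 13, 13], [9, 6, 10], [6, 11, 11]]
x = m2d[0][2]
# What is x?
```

m2d[0] = [8, 13, 13]. Taking column 2 of that row yields 13.

13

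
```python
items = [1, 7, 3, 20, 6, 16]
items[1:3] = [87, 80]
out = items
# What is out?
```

items starts as [1, 7, 3, 20, 6, 16] (length 6). The slice items[1:3] covers indices [1, 2] with values [7, 3]. Replacing that slice with [87, 80] (same length) produces [1, 87, 80, 20, 6, 16].

[1, 87, 80, 20, 6, 16]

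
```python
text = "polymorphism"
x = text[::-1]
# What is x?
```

text has length 12. The slice text[::-1] selects indices [11, 10, 9, 8, 7, 6, 5, 4, 3, 2, 1, 0] (11->'m', 10->'s', 9->'i', 8->'h', 7->'p', 6->'r', 5->'o', 4->'m', 3->'y', 2->'l', 1->'o', 0->'p'), giving 'msihpromylop'.

'msihpromylop'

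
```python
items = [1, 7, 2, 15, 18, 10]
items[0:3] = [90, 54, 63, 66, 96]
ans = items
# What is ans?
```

items starts as [1, 7, 2, 15, 18, 10] (length 6). The slice items[0:3] covers indices [0, 1, 2] with values [1, 7, 2]. Replacing that slice with [90, 54, 63, 66, 96] (different length) produces [90, 54, 63, 66, 96, 15, 18, 10].

[90, 54, 63, 66, 96, 15, 18, 10]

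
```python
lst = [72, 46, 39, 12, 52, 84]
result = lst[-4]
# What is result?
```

lst has length 6. Negative index -4 maps to positive index 6 + (-4) = 2. lst[2] = 39.

39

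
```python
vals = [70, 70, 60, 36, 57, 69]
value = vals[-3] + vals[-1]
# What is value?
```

vals has length 6. Negative index -3 maps to positive index 6 + (-3) = 3. vals[3] = 36.
vals has length 6. Negative index -1 maps to positive index 6 + (-1) = 5. vals[5] = 69.
Sum: 36 + 69 = 105.

105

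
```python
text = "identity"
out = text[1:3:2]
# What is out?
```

text has length 8. The slice text[1:3:2] selects indices [1] (1->'d'), giving 'd'.

'd'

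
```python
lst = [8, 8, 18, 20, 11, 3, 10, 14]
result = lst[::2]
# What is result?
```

lst has length 8. The slice lst[::2] selects indices [0, 2, 4, 6] (0->8, 2->18, 4->11, 6->10), giving [8, 18, 11, 10].

[8, 18, 11, 10]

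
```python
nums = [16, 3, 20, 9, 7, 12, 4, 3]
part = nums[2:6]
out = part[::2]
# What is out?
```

nums has length 8. The slice nums[2:6] selects indices [2, 3, 4, 5] (2->20, 3->9, 4->7, 5->12), giving [20, 9, 7, 12]. So part = [20, 9, 7, 12]. part has length 4. The slice part[::2] selects indices [0, 2] (0->20, 2->7), giving [20, 7].

[20, 7]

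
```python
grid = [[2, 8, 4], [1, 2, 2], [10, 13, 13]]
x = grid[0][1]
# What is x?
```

grid[0] = [2, 8, 4]. Taking column 1 of that row yields 8.

8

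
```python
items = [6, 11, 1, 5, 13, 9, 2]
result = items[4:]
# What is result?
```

items has length 7. The slice items[4:] selects indices [4, 5, 6] (4->13, 5->9, 6->2), giving [13, 9, 2].

[13, 9, 2]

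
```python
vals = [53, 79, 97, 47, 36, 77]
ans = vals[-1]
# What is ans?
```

vals has length 6. Negative index -1 maps to positive index 6 + (-1) = 5. vals[5] = 77.

77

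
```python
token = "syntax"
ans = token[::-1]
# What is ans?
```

token has length 6. The slice token[::-1] selects indices [5, 4, 3, 2, 1, 0] (5->'x', 4->'a', 3->'t', 2->'n', 1->'y', 0->'s'), giving 'xatnys'.

'xatnys'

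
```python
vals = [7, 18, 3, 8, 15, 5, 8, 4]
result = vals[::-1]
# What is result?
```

vals has length 8. The slice vals[::-1] selects indices [7, 6, 5, 4, 3, 2, 1, 0] (7->4, 6->8, 5->5, 4->15, 3->8, 2->3, 1->18, 0->7), giving [4, 8, 5, 15, 8, 3, 18, 7].

[4, 8, 5, 15, 8, 3, 18, 7]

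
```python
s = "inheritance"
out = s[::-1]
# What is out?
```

s has length 11. The slice s[::-1] selects indices [10, 9, 8, 7, 6, 5, 4, 3, 2, 1, 0] (10->'e', 9->'c', 8->'n', 7->'a', 6->'t', 5->'i', 4->'r', 3->'e', 2->'h', 1->'n', 0->'i'), giving 'ecnatirehni'.

'ecnatirehni'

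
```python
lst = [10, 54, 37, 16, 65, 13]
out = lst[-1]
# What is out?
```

lst has length 6. Negative index -1 maps to positive index 6 + (-1) = 5. lst[5] = 13.

13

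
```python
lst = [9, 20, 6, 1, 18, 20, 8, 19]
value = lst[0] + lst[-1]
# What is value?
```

lst has length 8. lst[0] = 9.
lst has length 8. Negative index -1 maps to positive index 8 + (-1) = 7. lst[7] = 19.
Sum: 9 + 19 = 28.

28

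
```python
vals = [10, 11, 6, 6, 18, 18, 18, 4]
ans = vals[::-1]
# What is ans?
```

vals has length 8. The slice vals[::-1] selects indices [7, 6, 5, 4, 3, 2, 1, 0] (7->4, 6->18, 5->18, 4->18, 3->6, 2->6, 1->11, 0->10), giving [4, 18, 18, 18, 6, 6, 11, 10].

[4, 18, 18, 18, 6, 6, 11, 10]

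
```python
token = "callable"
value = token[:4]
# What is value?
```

token has length 8. The slice token[:4] selects indices [0, 1, 2, 3] (0->'c', 1->'a', 2->'l', 3->'l'), giving 'call'.

'call'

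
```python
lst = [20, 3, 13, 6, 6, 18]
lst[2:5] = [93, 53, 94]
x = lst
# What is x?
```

lst starts as [20, 3, 13, 6, 6, 18] (length 6). The slice lst[2:5] covers indices [2, 3, 4] with values [13, 6, 6]. Replacing that slice with [93, 53, 94] (same length) produces [20, 3, 93, 53, 94, 18].

[20, 3, 93, 53, 94, 18]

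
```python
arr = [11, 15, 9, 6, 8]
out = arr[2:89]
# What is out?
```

arr has length 5. The slice arr[2:89] selects indices [2, 3, 4] (2->9, 3->6, 4->8), giving [9, 6, 8].

[9, 6, 8]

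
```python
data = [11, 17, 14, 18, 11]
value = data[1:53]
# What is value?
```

data has length 5. The slice data[1:53] selects indices [1, 2, 3, 4] (1->17, 2->14, 3->18, 4->11), giving [17, 14, 18, 11].

[17, 14, 18, 11]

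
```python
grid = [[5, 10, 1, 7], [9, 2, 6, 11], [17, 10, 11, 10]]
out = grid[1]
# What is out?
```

grid has 3 rows. Row 1 is [9, 2, 6, 11].

[9, 2, 6, 11]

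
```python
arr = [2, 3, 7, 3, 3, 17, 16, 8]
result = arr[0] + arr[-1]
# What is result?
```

arr has length 8. arr[0] = 2.
arr has length 8. Negative index -1 maps to positive index 8 + (-1) = 7. arr[7] = 8.
Sum: 2 + 8 = 10.

10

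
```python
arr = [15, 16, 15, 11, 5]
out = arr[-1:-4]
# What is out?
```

arr has length 5. The slice arr[-1:-4] resolves to an empty index range, so the result is [].

[]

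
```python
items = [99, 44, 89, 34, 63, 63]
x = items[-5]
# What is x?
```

items has length 6. Negative index -5 maps to positive index 6 + (-5) = 1. items[1] = 44.

44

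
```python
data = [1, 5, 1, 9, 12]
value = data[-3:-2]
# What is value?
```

data has length 5. The slice data[-3:-2] selects indices [2] (2->1), giving [1].

[1]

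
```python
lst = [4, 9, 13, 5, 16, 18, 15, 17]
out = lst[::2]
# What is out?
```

lst has length 8. The slice lst[::2] selects indices [0, 2, 4, 6] (0->4, 2->13, 4->16, 6->15), giving [4, 13, 16, 15].

[4, 13, 16, 15]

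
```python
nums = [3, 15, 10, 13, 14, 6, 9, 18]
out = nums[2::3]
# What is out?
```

nums has length 8. The slice nums[2::3] selects indices [2, 5] (2->10, 5->6), giving [10, 6].

[10, 6]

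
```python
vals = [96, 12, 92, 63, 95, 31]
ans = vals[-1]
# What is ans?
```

vals has length 6. Negative index -1 maps to positive index 6 + (-1) = 5. vals[5] = 31.

31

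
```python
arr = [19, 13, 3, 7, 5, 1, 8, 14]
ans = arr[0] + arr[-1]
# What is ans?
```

arr has length 8. arr[0] = 19.
arr has length 8. Negative index -1 maps to positive index 8 + (-1) = 7. arr[7] = 14.
Sum: 19 + 14 = 33.

33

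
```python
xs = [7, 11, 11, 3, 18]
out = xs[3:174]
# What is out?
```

xs has length 5. The slice xs[3:174] selects indices [3, 4] (3->3, 4->18), giving [3, 18].

[3, 18]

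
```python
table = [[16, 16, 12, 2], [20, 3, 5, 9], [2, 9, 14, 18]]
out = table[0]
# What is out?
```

table has 3 rows. Row 0 is [16, 16, 12, 2].

[16, 16, 12, 2]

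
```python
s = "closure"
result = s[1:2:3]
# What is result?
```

s has length 7. The slice s[1:2:3] selects indices [1] (1->'l'), giving 'l'.

'l'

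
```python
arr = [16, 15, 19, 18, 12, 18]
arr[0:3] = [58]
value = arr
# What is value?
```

arr starts as [16, 15, 19, 18, 12, 18] (length 6). The slice arr[0:3] covers indices [0, 1, 2] with values [16, 15, 19]. Replacing that slice with [58] (different length) produces [58, 18, 12, 18].

[58, 18, 12, 18]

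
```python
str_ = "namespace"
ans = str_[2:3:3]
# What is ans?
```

str_ has length 9. The slice str_[2:3:3] selects indices [2] (2->'m'), giving 'm'.

'm'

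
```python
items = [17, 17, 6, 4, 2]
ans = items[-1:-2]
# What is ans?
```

items has length 5. The slice items[-1:-2] resolves to an empty index range, so the result is [].

[]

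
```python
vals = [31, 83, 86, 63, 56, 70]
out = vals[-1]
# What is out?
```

vals has length 6. Negative index -1 maps to positive index 6 + (-1) = 5. vals[5] = 70.

70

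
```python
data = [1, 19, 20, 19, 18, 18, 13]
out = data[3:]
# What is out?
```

data has length 7. The slice data[3:] selects indices [3, 4, 5, 6] (3->19, 4->18, 5->18, 6->13), giving [19, 18, 18, 13].

[19, 18, 18, 13]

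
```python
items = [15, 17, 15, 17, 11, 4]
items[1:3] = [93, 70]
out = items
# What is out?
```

items starts as [15, 17, 15, 17, 11, 4] (length 6). The slice items[1:3] covers indices [1, 2] with values [17, 15]. Replacing that slice with [93, 70] (same length) produces [15, 93, 70, 17, 11, 4].

[15, 93, 70, 17, 11, 4]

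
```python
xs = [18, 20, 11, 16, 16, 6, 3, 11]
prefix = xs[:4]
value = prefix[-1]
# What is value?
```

xs has length 8. The slice xs[:4] selects indices [0, 1, 2, 3] (0->18, 1->20, 2->11, 3->16), giving [18, 20, 11, 16]. So prefix = [18, 20, 11, 16]. Then prefix[-1] = 16.

16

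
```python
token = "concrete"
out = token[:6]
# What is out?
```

token has length 8. The slice token[:6] selects indices [0, 1, 2, 3, 4, 5] (0->'c', 1->'o', 2->'n', 3->'c', 4->'r', 5->'e'), giving 'concre'.

'concre'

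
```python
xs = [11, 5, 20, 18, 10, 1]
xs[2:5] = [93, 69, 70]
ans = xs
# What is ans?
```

xs starts as [11, 5, 20, 18, 10, 1] (length 6). The slice xs[2:5] covers indices [2, 3, 4] with values [20, 18, 10]. Replacing that slice with [93, 69, 70] (same length) produces [11, 5, 93, 69, 70, 1].

[11, 5, 93, 69, 70, 1]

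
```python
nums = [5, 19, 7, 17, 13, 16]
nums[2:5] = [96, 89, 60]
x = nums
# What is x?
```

nums starts as [5, 19, 7, 17, 13, 16] (length 6). The slice nums[2:5] covers indices [2, 3, 4] with values [7, 17, 13]. Replacing that slice with [96, 89, 60] (same length) produces [5, 19, 96, 89, 60, 16].

[5, 19, 96, 89, 60, 16]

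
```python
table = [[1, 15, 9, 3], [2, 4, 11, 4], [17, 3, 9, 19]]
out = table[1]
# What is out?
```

table has 3 rows. Row 1 is [2, 4, 11, 4].

[2, 4, 11, 4]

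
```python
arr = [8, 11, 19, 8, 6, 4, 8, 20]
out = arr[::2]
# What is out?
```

arr has length 8. The slice arr[::2] selects indices [0, 2, 4, 6] (0->8, 2->19, 4->6, 6->8), giving [8, 19, 6, 8].

[8, 19, 6, 8]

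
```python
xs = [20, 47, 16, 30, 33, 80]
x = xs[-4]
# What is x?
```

xs has length 6. Negative index -4 maps to positive index 6 + (-4) = 2. xs[2] = 16.

16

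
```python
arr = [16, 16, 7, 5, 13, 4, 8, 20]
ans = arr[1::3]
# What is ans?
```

arr has length 8. The slice arr[1::3] selects indices [1, 4, 7] (1->16, 4->13, 7->20), giving [16, 13, 20].

[16, 13, 20]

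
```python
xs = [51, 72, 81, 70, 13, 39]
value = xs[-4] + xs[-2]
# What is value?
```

xs has length 6. Negative index -4 maps to positive index 6 + (-4) = 2. xs[2] = 81.
xs has length 6. Negative index -2 maps to positive index 6 + (-2) = 4. xs[4] = 13.
Sum: 81 + 13 = 94.

94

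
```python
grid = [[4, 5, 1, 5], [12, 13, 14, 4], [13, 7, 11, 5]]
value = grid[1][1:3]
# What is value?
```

grid[1] = [12, 13, 14, 4]. grid[1] has length 4. The slice grid[1][1:3] selects indices [1, 2] (1->13, 2->14), giving [13, 14].

[13, 14]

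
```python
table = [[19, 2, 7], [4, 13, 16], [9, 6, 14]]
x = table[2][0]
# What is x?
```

table[2] = [9, 6, 14]. Taking column 0 of that row yields 9.

9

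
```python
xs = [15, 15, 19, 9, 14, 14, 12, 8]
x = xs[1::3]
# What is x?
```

xs has length 8. The slice xs[1::3] selects indices [1, 4, 7] (1->15, 4->14, 7->8), giving [15, 14, 8].

[15, 14, 8]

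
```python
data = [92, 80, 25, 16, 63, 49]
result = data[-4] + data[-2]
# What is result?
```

data has length 6. Negative index -4 maps to positive index 6 + (-4) = 2. data[2] = 25.
data has length 6. Negative index -2 maps to positive index 6 + (-2) = 4. data[4] = 63.
Sum: 25 + 63 = 88.

88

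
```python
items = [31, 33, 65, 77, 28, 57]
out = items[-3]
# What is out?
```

items has length 6. Negative index -3 maps to positive index 6 + (-3) = 3. items[3] = 77.

77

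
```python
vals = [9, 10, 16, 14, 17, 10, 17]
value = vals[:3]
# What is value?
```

vals has length 7. The slice vals[:3] selects indices [0, 1, 2] (0->9, 1->10, 2->16), giving [9, 10, 16].

[9, 10, 16]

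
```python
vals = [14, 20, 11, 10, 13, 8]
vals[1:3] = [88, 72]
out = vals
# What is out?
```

vals starts as [14, 20, 11, 10, 13, 8] (length 6). The slice vals[1:3] covers indices [1, 2] with values [20, 11]. Replacing that slice with [88, 72] (same length) produces [14, 88, 72, 10, 13, 8].

[14, 88, 72, 10, 13, 8]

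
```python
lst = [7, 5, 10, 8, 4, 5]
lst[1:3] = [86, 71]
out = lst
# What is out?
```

lst starts as [7, 5, 10, 8, 4, 5] (length 6). The slice lst[1:3] covers indices [1, 2] with values [5, 10]. Replacing that slice with [86, 71] (same length) produces [7, 86, 71, 8, 4, 5].

[7, 86, 71, 8, 4, 5]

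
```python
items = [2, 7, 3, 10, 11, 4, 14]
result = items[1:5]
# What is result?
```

items has length 7. The slice items[1:5] selects indices [1, 2, 3, 4] (1->7, 2->3, 3->10, 4->11), giving [7, 3, 10, 11].

[7, 3, 10, 11]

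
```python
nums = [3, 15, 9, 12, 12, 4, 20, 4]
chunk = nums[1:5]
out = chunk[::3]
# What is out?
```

nums has length 8. The slice nums[1:5] selects indices [1, 2, 3, 4] (1->15, 2->9, 3->12, 4->12), giving [15, 9, 12, 12]. So chunk = [15, 9, 12, 12]. chunk has length 4. The slice chunk[::3] selects indices [0, 3] (0->15, 3->12), giving [15, 12].

[15, 12]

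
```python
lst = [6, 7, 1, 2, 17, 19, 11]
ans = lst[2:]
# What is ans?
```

lst has length 7. The slice lst[2:] selects indices [2, 3, 4, 5, 6] (2->1, 3->2, 4->17, 5->19, 6->11), giving [1, 2, 17, 19, 11].

[1, 2, 17, 19, 11]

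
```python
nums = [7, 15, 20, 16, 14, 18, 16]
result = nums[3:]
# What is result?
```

nums has length 7. The slice nums[3:] selects indices [3, 4, 5, 6] (3->16, 4->14, 5->18, 6->16), giving [16, 14, 18, 16].

[16, 14, 18, 16]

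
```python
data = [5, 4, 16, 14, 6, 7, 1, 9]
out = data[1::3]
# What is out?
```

data has length 8. The slice data[1::3] selects indices [1, 4, 7] (1->4, 4->6, 7->9), giving [4, 6, 9].

[4, 6, 9]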